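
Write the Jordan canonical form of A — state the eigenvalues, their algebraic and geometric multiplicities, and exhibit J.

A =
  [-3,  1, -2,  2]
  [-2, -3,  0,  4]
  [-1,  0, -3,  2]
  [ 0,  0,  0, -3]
J_3(-3) ⊕ J_1(-3)

The characteristic polynomial is
  det(x·I − A) = x^4 + 12*x^3 + 54*x^2 + 108*x + 81 = (x + 3)^4

Eigenvalues and multiplicities (the geometric multiplicity of λ is n − rank(A − λI), which equals the number of Jordan blocks for λ):
  λ = -3: algebraic multiplicity = 4, geometric multiplicity = 2

Determining the block sizes for each eigenvalue:
  λ = -3: with am = 4 and gm = 2, the partition is not yet determined (e.g. several partitions of 4 into 2 parts exist). Let N = A − (-3)·I. Computing rank(N^1) = 2, rank(N^2) = 1, rank(N^3) = 0; the number of blocks of size ≥ j is rank(N^{j−1}) − rank(N^j), giving [2, 1, 1]. So we have 1 block(s) of size 3, 1 block(s) of size 1 → block sizes [3, 1]

Assembling the blocks gives a Jordan form
J =
  [-3,  1,  0,  0]
  [ 0, -3,  1,  0]
  [ 0,  0, -3,  0]
  [ 0,  0,  0, -3]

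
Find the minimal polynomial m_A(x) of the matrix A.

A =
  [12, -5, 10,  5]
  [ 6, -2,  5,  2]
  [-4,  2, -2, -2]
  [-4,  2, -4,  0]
x^3 - 6*x^2 + 12*x - 8

The characteristic polynomial is χ_A(x) = (x - 2)^4, so the eigenvalues are known. The minimal polynomial is
  m_A(x) = Π_λ (x − λ)^{k_λ}
where k_λ is the size of the *largest* Jordan block for λ (equivalently, the smallest k with (A − λI)^k v = 0 for every generalised eigenvector v of λ).

  λ = 2: largest Jordan block has size 3, contributing (x − 2)^3

So m_A(x) = (x - 2)^3 = x^3 - 6*x^2 + 12*x - 8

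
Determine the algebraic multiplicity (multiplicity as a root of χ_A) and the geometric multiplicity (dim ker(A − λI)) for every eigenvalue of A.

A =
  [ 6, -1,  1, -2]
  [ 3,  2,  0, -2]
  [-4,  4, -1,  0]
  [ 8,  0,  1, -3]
λ = 1: alg = 4, geom = 2

Step 1 — factor the characteristic polynomial to read off the algebraic multiplicities:
  χ_A(x) = (x - 1)^4

Step 2 — compute geometric multiplicities via the rank-nullity identity g(λ) = n − rank(A − λI):
  rank(A − (1)·I) = 2, so dim ker(A − (1)·I) = n − 2 = 2

Summary:
  λ = 1: algebraic multiplicity = 4, geometric multiplicity = 2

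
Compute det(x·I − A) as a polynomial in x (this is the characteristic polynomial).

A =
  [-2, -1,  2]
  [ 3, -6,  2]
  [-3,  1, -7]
x^3 + 15*x^2 + 75*x + 125

Expanding det(x·I − A) (e.g. by cofactor expansion or by noting that A is similar to its Jordan form J, which has the same characteristic polynomial as A) gives
  χ_A(x) = x^3 + 15*x^2 + 75*x + 125
which factors as (x + 5)^3. The eigenvalues (with algebraic multiplicities) are λ = -5 with multiplicity 3.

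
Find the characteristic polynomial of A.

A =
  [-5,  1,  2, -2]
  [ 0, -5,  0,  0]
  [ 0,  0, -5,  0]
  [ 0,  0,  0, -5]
x^4 + 20*x^3 + 150*x^2 + 500*x + 625

Expanding det(x·I − A) (e.g. by cofactor expansion or by noting that A is similar to its Jordan form J, which has the same characteristic polynomial as A) gives
  χ_A(x) = x^4 + 20*x^3 + 150*x^2 + 500*x + 625
which factors as (x + 5)^4. The eigenvalues (with algebraic multiplicities) are λ = -5 with multiplicity 4.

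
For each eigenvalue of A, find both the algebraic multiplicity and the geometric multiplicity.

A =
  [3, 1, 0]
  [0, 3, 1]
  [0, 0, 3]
λ = 3: alg = 3, geom = 1

Step 1 — factor the characteristic polynomial to read off the algebraic multiplicities:
  χ_A(x) = (x - 3)^3

Step 2 — compute geometric multiplicities via the rank-nullity identity g(λ) = n − rank(A − λI):
  rank(A − (3)·I) = 2, so dim ker(A − (3)·I) = n − 2 = 1

Summary:
  λ = 3: algebraic multiplicity = 3, geometric multiplicity = 1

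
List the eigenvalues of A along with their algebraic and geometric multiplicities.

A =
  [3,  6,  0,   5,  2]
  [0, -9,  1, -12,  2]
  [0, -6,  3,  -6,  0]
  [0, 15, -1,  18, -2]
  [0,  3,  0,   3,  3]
λ = 3: alg = 4, geom = 2; λ = 6: alg = 1, geom = 1

Step 1 — factor the characteristic polynomial to read off the algebraic multiplicities:
  χ_A(x) = (x - 6)*(x - 3)^4

Step 2 — compute geometric multiplicities via the rank-nullity identity g(λ) = n − rank(A − λI):
  rank(A − (3)·I) = 3, so dim ker(A − (3)·I) = n − 3 = 2
  rank(A − (6)·I) = 4, so dim ker(A − (6)·I) = n − 4 = 1

Summary:
  λ = 3: algebraic multiplicity = 4, geometric multiplicity = 2
  λ = 6: algebraic multiplicity = 1, geometric multiplicity = 1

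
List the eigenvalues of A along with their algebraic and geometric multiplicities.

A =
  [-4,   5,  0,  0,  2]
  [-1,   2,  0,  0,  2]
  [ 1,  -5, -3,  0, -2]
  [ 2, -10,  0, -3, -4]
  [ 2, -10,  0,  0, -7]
λ = -3: alg = 5, geom = 4

Step 1 — factor the characteristic polynomial to read off the algebraic multiplicities:
  χ_A(x) = (x + 3)^5

Step 2 — compute geometric multiplicities via the rank-nullity identity g(λ) = n − rank(A − λI):
  rank(A − (-3)·I) = 1, so dim ker(A − (-3)·I) = n − 1 = 4

Summary:
  λ = -3: algebraic multiplicity = 5, geometric multiplicity = 4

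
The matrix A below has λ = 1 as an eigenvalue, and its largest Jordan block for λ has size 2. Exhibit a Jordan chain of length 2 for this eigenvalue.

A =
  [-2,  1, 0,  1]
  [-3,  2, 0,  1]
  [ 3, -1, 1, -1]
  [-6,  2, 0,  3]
A Jordan chain for λ = 1 of length 2:
v_1 = (-3, -3, 3, -6)ᵀ
v_2 = (1, 0, 0, 0)ᵀ

Let N = A − (1)·I. We want v_2 with N^2 v_2 = 0 but N^1 v_2 ≠ 0; then v_{j-1} := N · v_j for j = 2, …, 2.

Pick v_2 = (1, 0, 0, 0)ᵀ.
Then v_1 = N · v_2 = (-3, -3, 3, -6)ᵀ.

Sanity check: (A − (1)·I) v_1 = (0, 0, 0, 0)ᵀ = 0. ✓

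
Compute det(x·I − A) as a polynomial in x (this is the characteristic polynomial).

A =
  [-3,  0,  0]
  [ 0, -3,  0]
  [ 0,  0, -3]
x^3 + 9*x^2 + 27*x + 27

Expanding det(x·I − A) (e.g. by cofactor expansion or by noting that A is similar to its Jordan form J, which has the same characteristic polynomial as A) gives
  χ_A(x) = x^3 + 9*x^2 + 27*x + 27
which factors as (x + 3)^3. The eigenvalues (with algebraic multiplicities) are λ = -3 with multiplicity 3.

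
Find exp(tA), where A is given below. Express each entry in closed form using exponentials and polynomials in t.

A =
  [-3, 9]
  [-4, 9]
e^{tA} =
  [-6*t*exp(3*t) + exp(3*t), 9*t*exp(3*t)]
  [-4*t*exp(3*t), 6*t*exp(3*t) + exp(3*t)]

Strategy: write A = P · J · P⁻¹ where J is a Jordan canonical form, so e^{tA} = P · e^{tJ} · P⁻¹, and e^{tJ} can be computed block-by-block.

A has Jordan form
J =
  [3, 1]
  [0, 3]
(up to reordering of blocks).

Per-block formulas:
  For a 2×2 Jordan block J_2(3): exp(t · J_2(3)) = e^(3t)·(I + t·N), where N is the 2×2 nilpotent shift.

After assembling e^{tJ} and conjugating by P, we get:

e^{tA} =
  [-6*t*exp(3*t) + exp(3*t), 9*t*exp(3*t)]
  [-4*t*exp(3*t), 6*t*exp(3*t) + exp(3*t)]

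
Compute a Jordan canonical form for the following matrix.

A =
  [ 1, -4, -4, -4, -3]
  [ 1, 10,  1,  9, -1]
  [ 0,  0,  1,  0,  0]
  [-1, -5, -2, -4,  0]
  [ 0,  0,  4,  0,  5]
J_3(1) ⊕ J_2(5)

The characteristic polynomial is
  det(x·I − A) = x^5 - 13*x^4 + 58*x^3 - 106*x^2 + 85*x - 25 = (x - 5)^2*(x - 1)^3

Eigenvalues and multiplicities (the geometric multiplicity of λ is n − rank(A − λI), which equals the number of Jordan blocks for λ):
  λ = 1: algebraic multiplicity = 3, geometric multiplicity = 1
  λ = 5: algebraic multiplicity = 2, geometric multiplicity = 1

Determining the block sizes for each eigenvalue:
  λ = 1: one block (gm = 1), so the single block has size am = 3 → block sizes [3]
  λ = 5: one block (gm = 1), so the single block has size am = 2 → block sizes [2]

Assembling the blocks gives a Jordan form
J =
  [1, 1, 0, 0, 0]
  [0, 1, 1, 0, 0]
  [0, 0, 1, 0, 0]
  [0, 0, 0, 5, 1]
  [0, 0, 0, 0, 5]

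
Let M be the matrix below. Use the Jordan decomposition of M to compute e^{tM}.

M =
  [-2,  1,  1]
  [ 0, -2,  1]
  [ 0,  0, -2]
e^{tM} =
  [exp(-2*t), t*exp(-2*t), t^2*exp(-2*t)/2 + t*exp(-2*t)]
  [0, exp(-2*t), t*exp(-2*t)]
  [0, 0, exp(-2*t)]

Strategy: write M = P · J · P⁻¹ where J is a Jordan canonical form, so e^{tM} = P · e^{tJ} · P⁻¹, and e^{tJ} can be computed block-by-block.

M has Jordan form
J =
  [-2,  1,  0]
  [ 0, -2,  1]
  [ 0,  0, -2]
(up to reordering of blocks).

Per-block formulas:
  For a 3×3 Jordan block J_3(-2): exp(t · J_3(-2)) = e^(-2t)·(I + t·N + (t^2/2)·N^2), where N is the 3×3 nilpotent shift.

After assembling e^{tJ} and conjugating by P, we get:

e^{tM} =
  [exp(-2*t), t*exp(-2*t), t^2*exp(-2*t)/2 + t*exp(-2*t)]
  [0, exp(-2*t), t*exp(-2*t)]
  [0, 0, exp(-2*t)]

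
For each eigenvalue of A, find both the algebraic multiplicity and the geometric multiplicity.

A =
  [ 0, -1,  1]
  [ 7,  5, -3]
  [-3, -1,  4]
λ = 3: alg = 3, geom = 1

Step 1 — factor the characteristic polynomial to read off the algebraic multiplicities:
  χ_A(x) = (x - 3)^3

Step 2 — compute geometric multiplicities via the rank-nullity identity g(λ) = n − rank(A − λI):
  rank(A − (3)·I) = 2, so dim ker(A − (3)·I) = n − 2 = 1

Summary:
  λ = 3: algebraic multiplicity = 3, geometric multiplicity = 1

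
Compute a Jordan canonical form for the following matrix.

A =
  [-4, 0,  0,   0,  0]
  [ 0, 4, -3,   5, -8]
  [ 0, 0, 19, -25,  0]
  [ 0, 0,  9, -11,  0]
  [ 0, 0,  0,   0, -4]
J_1(-4) ⊕ J_1(-4) ⊕ J_2(4) ⊕ J_1(4)

The characteristic polynomial is
  det(x·I − A) = x^5 - 4*x^4 - 32*x^3 + 128*x^2 + 256*x - 1024 = (x - 4)^3*(x + 4)^2

Eigenvalues and multiplicities (the geometric multiplicity of λ is n − rank(A − λI), which equals the number of Jordan blocks for λ):
  λ = -4: algebraic multiplicity = 2, geometric multiplicity = 2
  λ = 4: algebraic multiplicity = 3, geometric multiplicity = 2

Determining the block sizes for each eigenvalue:
  λ = -4: gm = am = 2, so every block has size 1 → block sizes [1, 1]
  λ = 4: 2 blocks summing to 3 forces exactly one block of size 2 and the rest size 1 → block sizes [2, 1]

Assembling the blocks gives a Jordan form
J =
  [-4,  0, 0, 0, 0]
  [ 0, -4, 0, 0, 0]
  [ 0,  0, 4, 1, 0]
  [ 0,  0, 0, 4, 0]
  [ 0,  0, 0, 0, 4]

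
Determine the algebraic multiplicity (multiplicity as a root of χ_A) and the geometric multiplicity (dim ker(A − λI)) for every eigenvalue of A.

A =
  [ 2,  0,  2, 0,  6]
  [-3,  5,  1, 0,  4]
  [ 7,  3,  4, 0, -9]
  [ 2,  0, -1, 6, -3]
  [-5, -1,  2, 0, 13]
λ = 6: alg = 5, geom = 3

Step 1 — factor the characteristic polynomial to read off the algebraic multiplicities:
  χ_A(x) = (x - 6)^5

Step 2 — compute geometric multiplicities via the rank-nullity identity g(λ) = n − rank(A − λI):
  rank(A − (6)·I) = 2, so dim ker(A − (6)·I) = n − 2 = 3

Summary:
  λ = 6: algebraic multiplicity = 5, geometric multiplicity = 3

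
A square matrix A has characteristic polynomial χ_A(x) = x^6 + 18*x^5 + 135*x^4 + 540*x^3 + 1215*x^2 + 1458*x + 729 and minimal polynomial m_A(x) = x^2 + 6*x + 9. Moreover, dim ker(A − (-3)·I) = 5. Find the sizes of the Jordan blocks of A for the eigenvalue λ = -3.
Block sizes for λ = -3: [2, 1, 1, 1, 1]

Step 1 — from the characteristic polynomial, algebraic multiplicity of λ = -3 is 6. From dim ker(A − (-3)·I) = 5, there are exactly 5 Jordan blocks for λ = -3.
Step 2 — from the minimal polynomial, the factor (x + 3)^2 tells us the largest block for λ = -3 has size 2.
Step 3 — with total size 6, 5 blocks, and largest block 2, the block sizes (in nonincreasing order) are [2, 1, 1, 1, 1].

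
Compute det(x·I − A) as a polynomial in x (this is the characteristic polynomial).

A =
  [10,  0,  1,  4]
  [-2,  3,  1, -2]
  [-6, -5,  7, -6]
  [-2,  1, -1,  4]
x^4 - 24*x^3 + 216*x^2 - 864*x + 1296

Expanding det(x·I − A) (e.g. by cofactor expansion or by noting that A is similar to its Jordan form J, which has the same characteristic polynomial as A) gives
  χ_A(x) = x^4 - 24*x^3 + 216*x^2 - 864*x + 1296
which factors as (x - 6)^4. The eigenvalues (with algebraic multiplicities) are λ = 6 with multiplicity 4.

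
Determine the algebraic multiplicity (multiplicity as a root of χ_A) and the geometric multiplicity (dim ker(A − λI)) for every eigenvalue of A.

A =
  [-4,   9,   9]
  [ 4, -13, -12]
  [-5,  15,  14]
λ = -1: alg = 3, geom = 2

Step 1 — factor the characteristic polynomial to read off the algebraic multiplicities:
  χ_A(x) = (x + 1)^3

Step 2 — compute geometric multiplicities via the rank-nullity identity g(λ) = n − rank(A − λI):
  rank(A − (-1)·I) = 1, so dim ker(A − (-1)·I) = n − 1 = 2

Summary:
  λ = -1: algebraic multiplicity = 3, geometric multiplicity = 2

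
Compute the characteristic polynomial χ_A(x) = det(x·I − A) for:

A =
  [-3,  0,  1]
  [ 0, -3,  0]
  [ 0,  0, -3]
x^3 + 9*x^2 + 27*x + 27

Expanding det(x·I − A) (e.g. by cofactor expansion or by noting that A is similar to its Jordan form J, which has the same characteristic polynomial as A) gives
  χ_A(x) = x^3 + 9*x^2 + 27*x + 27
which factors as (x + 3)^3. The eigenvalues (with algebraic multiplicities) are λ = -3 with multiplicity 3.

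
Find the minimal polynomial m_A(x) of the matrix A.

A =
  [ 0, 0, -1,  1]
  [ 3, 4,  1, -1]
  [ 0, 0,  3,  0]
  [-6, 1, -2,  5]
x^3 - 9*x^2 + 27*x - 27

The characteristic polynomial is χ_A(x) = (x - 3)^4, so the eigenvalues are known. The minimal polynomial is
  m_A(x) = Π_λ (x − λ)^{k_λ}
where k_λ is the size of the *largest* Jordan block for λ (equivalently, the smallest k with (A − λI)^k v = 0 for every generalised eigenvector v of λ).

  λ = 3: largest Jordan block has size 3, contributing (x − 3)^3

So m_A(x) = (x - 3)^3 = x^3 - 9*x^2 + 27*x - 27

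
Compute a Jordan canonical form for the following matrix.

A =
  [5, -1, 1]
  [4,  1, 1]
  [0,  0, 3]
J_3(3)

The characteristic polynomial is
  det(x·I − A) = x^3 - 9*x^2 + 27*x - 27 = (x - 3)^3

Eigenvalues and multiplicities (the geometric multiplicity of λ is n − rank(A − λI), which equals the number of Jordan blocks for λ):
  λ = 3: algebraic multiplicity = 3, geometric multiplicity = 1

Determining the block sizes for each eigenvalue:
  λ = 3: one block (gm = 1), so the single block has size am = 3 → block sizes [3]

Assembling the blocks gives a Jordan form
J =
  [3, 1, 0]
  [0, 3, 1]
  [0, 0, 3]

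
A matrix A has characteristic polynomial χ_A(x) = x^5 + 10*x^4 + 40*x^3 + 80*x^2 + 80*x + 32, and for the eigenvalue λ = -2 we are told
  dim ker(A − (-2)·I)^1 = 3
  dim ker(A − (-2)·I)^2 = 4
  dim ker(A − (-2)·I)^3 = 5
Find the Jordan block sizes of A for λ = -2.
Block sizes for λ = -2: [3, 1, 1]

From the dimensions of kernels of powers, the number of Jordan blocks of size at least j is d_j − d_{j−1} where d_j = dim ker(N^j) (with d_0 = 0). Computing the differences gives [3, 1, 1].
The number of blocks of size exactly k is (#blocks of size ≥ k) − (#blocks of size ≥ k + 1), so the partition is: 2 block(s) of size 1, 1 block(s) of size 3.
In nonincreasing order the block sizes are [3, 1, 1].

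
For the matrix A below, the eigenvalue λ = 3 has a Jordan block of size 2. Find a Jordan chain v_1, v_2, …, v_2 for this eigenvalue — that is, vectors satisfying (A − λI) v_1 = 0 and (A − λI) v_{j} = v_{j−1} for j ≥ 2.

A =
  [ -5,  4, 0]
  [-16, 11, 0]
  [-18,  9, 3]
A Jordan chain for λ = 3 of length 2:
v_1 = (-8, -16, -18)ᵀ
v_2 = (1, 0, 0)ᵀ

Let N = A − (3)·I. We want v_2 with N^2 v_2 = 0 but N^1 v_2 ≠ 0; then v_{j-1} := N · v_j for j = 2, …, 2.

Pick v_2 = (1, 0, 0)ᵀ.
Then v_1 = N · v_2 = (-8, -16, -18)ᵀ.

Sanity check: (A − (3)·I) v_1 = (0, 0, 0)ᵀ = 0. ✓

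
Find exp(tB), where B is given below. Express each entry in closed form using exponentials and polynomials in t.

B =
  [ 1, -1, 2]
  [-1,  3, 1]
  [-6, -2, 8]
e^{tB} =
  [-t^2*exp(4*t) - 3*t*exp(4*t) + exp(4*t), -t*exp(4*t), t^2*exp(4*t)/2 + 2*t*exp(4*t)]
  [-t^2*exp(4*t) - t*exp(4*t), -t*exp(4*t) + exp(4*t), t^2*exp(4*t)/2 + t*exp(4*t)]
  [-2*t^2*exp(4*t) - 6*t*exp(4*t), -2*t*exp(4*t), t^2*exp(4*t) + 4*t*exp(4*t) + exp(4*t)]

Strategy: write B = P · J · P⁻¹ where J is a Jordan canonical form, so e^{tB} = P · e^{tJ} · P⁻¹, and e^{tJ} can be computed block-by-block.

B has Jordan form
J =
  [4, 1, 0]
  [0, 4, 1]
  [0, 0, 4]
(up to reordering of blocks).

Per-block formulas:
  For a 3×3 Jordan block J_3(4): exp(t · J_3(4)) = e^(4t)·(I + t·N + (t^2/2)·N^2), where N is the 3×3 nilpotent shift.

After assembling e^{tJ} and conjugating by P, we get:

e^{tB} =
  [-t^2*exp(4*t) - 3*t*exp(4*t) + exp(4*t), -t*exp(4*t), t^2*exp(4*t)/2 + 2*t*exp(4*t)]
  [-t^2*exp(4*t) - t*exp(4*t), -t*exp(4*t) + exp(4*t), t^2*exp(4*t)/2 + t*exp(4*t)]
  [-2*t^2*exp(4*t) - 6*t*exp(4*t), -2*t*exp(4*t), t^2*exp(4*t) + 4*t*exp(4*t) + exp(4*t)]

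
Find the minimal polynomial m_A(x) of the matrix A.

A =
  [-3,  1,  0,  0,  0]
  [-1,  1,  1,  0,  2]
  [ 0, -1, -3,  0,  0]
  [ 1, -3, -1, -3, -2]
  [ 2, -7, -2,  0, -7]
x^3 + 9*x^2 + 27*x + 27

The characteristic polynomial is χ_A(x) = (x + 3)^5, so the eigenvalues are known. The minimal polynomial is
  m_A(x) = Π_λ (x − λ)^{k_λ}
where k_λ is the size of the *largest* Jordan block for λ (equivalently, the smallest k with (A − λI)^k v = 0 for every generalised eigenvector v of λ).

  λ = -3: largest Jordan block has size 3, contributing (x + 3)^3

So m_A(x) = (x + 3)^3 = x^3 + 9*x^2 + 27*x + 27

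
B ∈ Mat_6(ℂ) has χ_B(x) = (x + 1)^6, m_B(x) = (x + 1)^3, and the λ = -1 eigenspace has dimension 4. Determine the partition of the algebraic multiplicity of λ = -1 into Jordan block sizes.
Block sizes for λ = -1: [3, 1, 1, 1]

Step 1 — from the characteristic polynomial, algebraic multiplicity of λ = -1 is 6. From dim ker(B − (-1)·I) = 4, there are exactly 4 Jordan blocks for λ = -1.
Step 2 — from the minimal polynomial, the factor (x + 1)^3 tells us the largest block for λ = -1 has size 3.
Step 3 — with total size 6, 4 blocks, and largest block 3, the block sizes (in nonincreasing order) are [3, 1, 1, 1].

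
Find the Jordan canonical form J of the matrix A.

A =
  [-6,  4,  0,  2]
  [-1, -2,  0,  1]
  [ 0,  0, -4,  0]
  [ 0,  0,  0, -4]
J_2(-4) ⊕ J_1(-4) ⊕ J_1(-4)

The characteristic polynomial is
  det(x·I − A) = x^4 + 16*x^3 + 96*x^2 + 256*x + 256 = (x + 4)^4

Eigenvalues and multiplicities (the geometric multiplicity of λ is n − rank(A − λI), which equals the number of Jordan blocks for λ):
  λ = -4: algebraic multiplicity = 4, geometric multiplicity = 3

Determining the block sizes for each eigenvalue:
  λ = -4: 3 blocks summing to 4 forces exactly one block of size 2 and the rest size 1 → block sizes [2, 1, 1]

Assembling the blocks gives a Jordan form
J =
  [-4,  1,  0,  0]
  [ 0, -4,  0,  0]
  [ 0,  0, -4,  0]
  [ 0,  0,  0, -4]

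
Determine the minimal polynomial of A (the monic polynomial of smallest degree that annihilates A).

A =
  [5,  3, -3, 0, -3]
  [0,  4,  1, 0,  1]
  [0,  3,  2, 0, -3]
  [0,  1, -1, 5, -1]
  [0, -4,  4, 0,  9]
x^2 - 10*x + 25

The characteristic polynomial is χ_A(x) = (x - 5)^5, so the eigenvalues are known. The minimal polynomial is
  m_A(x) = Π_λ (x − λ)^{k_λ}
where k_λ is the size of the *largest* Jordan block for λ (equivalently, the smallest k with (A − λI)^k v = 0 for every generalised eigenvector v of λ).

  λ = 5: largest Jordan block has size 2, contributing (x − 5)^2

So m_A(x) = (x - 5)^2 = x^2 - 10*x + 25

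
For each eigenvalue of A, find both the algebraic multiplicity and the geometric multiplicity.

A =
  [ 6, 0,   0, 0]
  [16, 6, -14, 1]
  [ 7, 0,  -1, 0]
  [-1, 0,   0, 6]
λ = -1: alg = 1, geom = 1; λ = 6: alg = 3, geom = 1

Step 1 — factor the characteristic polynomial to read off the algebraic multiplicities:
  χ_A(x) = (x - 6)^3*(x + 1)

Step 2 — compute geometric multiplicities via the rank-nullity identity g(λ) = n − rank(A − λI):
  rank(A − (-1)·I) = 3, so dim ker(A − (-1)·I) = n − 3 = 1
  rank(A − (6)·I) = 3, so dim ker(A − (6)·I) = n − 3 = 1

Summary:
  λ = -1: algebraic multiplicity = 1, geometric multiplicity = 1
  λ = 6: algebraic multiplicity = 3, geometric multiplicity = 1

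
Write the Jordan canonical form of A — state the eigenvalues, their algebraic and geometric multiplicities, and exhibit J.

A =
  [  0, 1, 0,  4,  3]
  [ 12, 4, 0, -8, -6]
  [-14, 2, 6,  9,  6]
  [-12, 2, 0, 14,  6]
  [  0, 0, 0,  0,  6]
J_2(6) ⊕ J_2(6) ⊕ J_1(6)

The characteristic polynomial is
  det(x·I − A) = x^5 - 30*x^4 + 360*x^3 - 2160*x^2 + 6480*x - 7776 = (x - 6)^5

Eigenvalues and multiplicities (the geometric multiplicity of λ is n − rank(A − λI), which equals the number of Jordan blocks for λ):
  λ = 6: algebraic multiplicity = 5, geometric multiplicity = 3

Determining the block sizes for each eigenvalue:
  λ = 6: with am = 5 and gm = 3, the partition is not yet determined (e.g. several partitions of 5 into 3 parts exist). Let N = A − (6)·I. Computing rank(N^1) = 2, rank(N^2) = 0; the number of blocks of size ≥ j is rank(N^{j−1}) − rank(N^j), giving [3, 2]. So we have 2 block(s) of size 2, 1 block(s) of size 1 → block sizes [2, 2, 1]

Assembling the blocks gives a Jordan form
J =
  [6, 1, 0, 0, 0]
  [0, 6, 0, 0, 0]
  [0, 0, 6, 1, 0]
  [0, 0, 0, 6, 0]
  [0, 0, 0, 0, 6]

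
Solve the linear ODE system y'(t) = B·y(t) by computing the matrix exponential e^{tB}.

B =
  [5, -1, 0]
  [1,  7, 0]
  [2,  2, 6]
e^{tB} =
  [-t*exp(6*t) + exp(6*t), -t*exp(6*t), 0]
  [t*exp(6*t), t*exp(6*t) + exp(6*t), 0]
  [2*t*exp(6*t), 2*t*exp(6*t), exp(6*t)]

Strategy: write B = P · J · P⁻¹ where J is a Jordan canonical form, so e^{tB} = P · e^{tJ} · P⁻¹, and e^{tJ} can be computed block-by-block.

B has Jordan form
J =
  [6, 1, 0]
  [0, 6, 0]
  [0, 0, 6]
(up to reordering of blocks).

Per-block formulas:
  For a 2×2 Jordan block J_2(6): exp(t · J_2(6)) = e^(6t)·(I + t·N), where N is the 2×2 nilpotent shift.
  For a 1×1 block at λ = 6: exp(t · [6]) = [e^(6t)].

After assembling e^{tJ} and conjugating by P, we get:

e^{tB} =
  [-t*exp(6*t) + exp(6*t), -t*exp(6*t), 0]
  [t*exp(6*t), t*exp(6*t) + exp(6*t), 0]
  [2*t*exp(6*t), 2*t*exp(6*t), exp(6*t)]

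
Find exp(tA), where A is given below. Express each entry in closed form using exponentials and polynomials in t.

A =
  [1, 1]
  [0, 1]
e^{tA} =
  [exp(t), t*exp(t)]
  [0, exp(t)]

Strategy: write A = P · J · P⁻¹ where J is a Jordan canonical form, so e^{tA} = P · e^{tJ} · P⁻¹, and e^{tJ} can be computed block-by-block.

A has Jordan form
J =
  [1, 1]
  [0, 1]
(up to reordering of blocks).

Per-block formulas:
  For a 2×2 Jordan block J_2(1): exp(t · J_2(1)) = e^(1t)·(I + t·N), where N is the 2×2 nilpotent shift.

After assembling e^{tJ} and conjugating by P, we get:

e^{tA} =
  [exp(t), t*exp(t)]
  [0, exp(t)]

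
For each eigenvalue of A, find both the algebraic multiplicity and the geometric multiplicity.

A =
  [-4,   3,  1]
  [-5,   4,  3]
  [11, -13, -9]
λ = -3: alg = 3, geom = 1

Step 1 — factor the characteristic polynomial to read off the algebraic multiplicities:
  χ_A(x) = (x + 3)^3

Step 2 — compute geometric multiplicities via the rank-nullity identity g(λ) = n − rank(A − λI):
  rank(A − (-3)·I) = 2, so dim ker(A − (-3)·I) = n − 2 = 1

Summary:
  λ = -3: algebraic multiplicity = 3, geometric multiplicity = 1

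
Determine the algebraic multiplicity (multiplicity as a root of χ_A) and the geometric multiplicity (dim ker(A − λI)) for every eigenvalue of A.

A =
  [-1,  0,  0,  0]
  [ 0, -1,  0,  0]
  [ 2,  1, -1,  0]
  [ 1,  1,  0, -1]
λ = -1: alg = 4, geom = 2

Step 1 — factor the characteristic polynomial to read off the algebraic multiplicities:
  χ_A(x) = (x + 1)^4

Step 2 — compute geometric multiplicities via the rank-nullity identity g(λ) = n − rank(A − λI):
  rank(A − (-1)·I) = 2, so dim ker(A − (-1)·I) = n − 2 = 2

Summary:
  λ = -1: algebraic multiplicity = 4, geometric multiplicity = 2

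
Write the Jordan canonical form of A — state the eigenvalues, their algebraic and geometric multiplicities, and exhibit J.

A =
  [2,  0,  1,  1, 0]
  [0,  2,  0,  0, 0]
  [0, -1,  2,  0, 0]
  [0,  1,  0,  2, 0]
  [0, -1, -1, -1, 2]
J_2(2) ⊕ J_2(2) ⊕ J_1(2)

The characteristic polynomial is
  det(x·I − A) = x^5 - 10*x^4 + 40*x^3 - 80*x^2 + 80*x - 32 = (x - 2)^5

Eigenvalues and multiplicities (the geometric multiplicity of λ is n − rank(A − λI), which equals the number of Jordan blocks for λ):
  λ = 2: algebraic multiplicity = 5, geometric multiplicity = 3

Determining the block sizes for each eigenvalue:
  λ = 2: with am = 5 and gm = 3, the partition is not yet determined (e.g. several partitions of 5 into 3 parts exist). Let N = A − (2)·I. Computing rank(N^1) = 2, rank(N^2) = 0; the number of blocks of size ≥ j is rank(N^{j−1}) − rank(N^j), giving [3, 2]. So we have 2 block(s) of size 2, 1 block(s) of size 1 → block sizes [2, 2, 1]

Assembling the blocks gives a Jordan form
J =
  [2, 1, 0, 0, 0]
  [0, 2, 0, 0, 0]
  [0, 0, 2, 1, 0]
  [0, 0, 0, 2, 0]
  [0, 0, 0, 0, 2]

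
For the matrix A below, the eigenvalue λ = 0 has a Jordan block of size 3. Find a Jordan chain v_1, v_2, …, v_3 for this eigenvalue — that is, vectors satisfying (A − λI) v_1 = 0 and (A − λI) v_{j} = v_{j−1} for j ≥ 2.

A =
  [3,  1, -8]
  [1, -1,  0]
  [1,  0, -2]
A Jordan chain for λ = 0 of length 3:
v_1 = (2, 2, 1)ᵀ
v_2 = (3, 1, 1)ᵀ
v_3 = (1, 0, 0)ᵀ

Let N = A − (0)·I. We want v_3 with N^3 v_3 = 0 but N^2 v_3 ≠ 0; then v_{j-1} := N · v_j for j = 3, …, 2.

Pick v_3 = (1, 0, 0)ᵀ.
Then v_2 = N · v_3 = (3, 1, 1)ᵀ.
Then v_1 = N · v_2 = (2, 2, 1)ᵀ.

Sanity check: (A − (0)·I) v_1 = (0, 0, 0)ᵀ = 0. ✓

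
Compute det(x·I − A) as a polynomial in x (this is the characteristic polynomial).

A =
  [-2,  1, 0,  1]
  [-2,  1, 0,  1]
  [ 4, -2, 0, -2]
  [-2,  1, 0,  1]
x^4

Expanding det(x·I − A) (e.g. by cofactor expansion or by noting that A is similar to its Jordan form J, which has the same characteristic polynomial as A) gives
  χ_A(x) = x^4
which factors as x^4. The eigenvalues (with algebraic multiplicities) are λ = 0 with multiplicity 4.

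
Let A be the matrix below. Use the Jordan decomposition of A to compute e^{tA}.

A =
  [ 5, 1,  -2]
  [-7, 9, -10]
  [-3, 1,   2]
e^{tA} =
  [-t*exp(6*t) + exp(6*t), t*exp(6*t), -2*t*exp(6*t)]
  [t*exp(6*t) - 4*exp(6*t) + 4*exp(4*t), -t*exp(6*t) + 3*exp(6*t) - 2*exp(4*t), 2*t*exp(6*t) - 6*exp(6*t) + 6*exp(4*t)]
  [t*exp(6*t) - 2*exp(6*t) + 2*exp(4*t), -t*exp(6*t) + exp(6*t) - exp(4*t), 2*t*exp(6*t) - 2*exp(6*t) + 3*exp(4*t)]

Strategy: write A = P · J · P⁻¹ where J is a Jordan canonical form, so e^{tA} = P · e^{tJ} · P⁻¹, and e^{tJ} can be computed block-by-block.

A has Jordan form
J =
  [4, 0, 0]
  [0, 6, 1]
  [0, 0, 6]
(up to reordering of blocks).

Per-block formulas:
  For a 1×1 block at λ = 4: exp(t · [4]) = [e^(4t)].
  For a 2×2 Jordan block J_2(6): exp(t · J_2(6)) = e^(6t)·(I + t·N), where N is the 2×2 nilpotent shift.

After assembling e^{tJ} and conjugating by P, we get:

e^{tA} =
  [-t*exp(6*t) + exp(6*t), t*exp(6*t), -2*t*exp(6*t)]
  [t*exp(6*t) - 4*exp(6*t) + 4*exp(4*t), -t*exp(6*t) + 3*exp(6*t) - 2*exp(4*t), 2*t*exp(6*t) - 6*exp(6*t) + 6*exp(4*t)]
  [t*exp(6*t) - 2*exp(6*t) + 2*exp(4*t), -t*exp(6*t) + exp(6*t) - exp(4*t), 2*t*exp(6*t) - 2*exp(6*t) + 3*exp(4*t)]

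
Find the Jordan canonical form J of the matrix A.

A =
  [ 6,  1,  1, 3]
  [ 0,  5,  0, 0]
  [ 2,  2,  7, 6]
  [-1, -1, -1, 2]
J_2(5) ⊕ J_1(5) ⊕ J_1(5)

The characteristic polynomial is
  det(x·I − A) = x^4 - 20*x^3 + 150*x^2 - 500*x + 625 = (x - 5)^4

Eigenvalues and multiplicities (the geometric multiplicity of λ is n − rank(A − λI), which equals the number of Jordan blocks for λ):
  λ = 5: algebraic multiplicity = 4, geometric multiplicity = 3

Determining the block sizes for each eigenvalue:
  λ = 5: 3 blocks summing to 4 forces exactly one block of size 2 and the rest size 1 → block sizes [2, 1, 1]

Assembling the blocks gives a Jordan form
J =
  [5, 1, 0, 0]
  [0, 5, 0, 0]
  [0, 0, 5, 0]
  [0, 0, 0, 5]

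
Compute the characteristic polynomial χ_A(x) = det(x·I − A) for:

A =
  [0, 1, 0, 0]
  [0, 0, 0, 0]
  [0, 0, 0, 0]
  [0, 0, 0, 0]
x^4

Expanding det(x·I − A) (e.g. by cofactor expansion or by noting that A is similar to its Jordan form J, which has the same characteristic polynomial as A) gives
  χ_A(x) = x^4
which factors as x^4. The eigenvalues (with algebraic multiplicities) are λ = 0 with multiplicity 4.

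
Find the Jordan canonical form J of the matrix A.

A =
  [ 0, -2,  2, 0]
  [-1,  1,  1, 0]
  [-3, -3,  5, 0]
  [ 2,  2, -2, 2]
J_2(2) ⊕ J_1(2) ⊕ J_1(2)

The characteristic polynomial is
  det(x·I − A) = x^4 - 8*x^3 + 24*x^2 - 32*x + 16 = (x - 2)^4

Eigenvalues and multiplicities (the geometric multiplicity of λ is n − rank(A − λI), which equals the number of Jordan blocks for λ):
  λ = 2: algebraic multiplicity = 4, geometric multiplicity = 3

Determining the block sizes for each eigenvalue:
  λ = 2: 3 blocks summing to 4 forces exactly one block of size 2 and the rest size 1 → block sizes [2, 1, 1]

Assembling the blocks gives a Jordan form
J =
  [2, 1, 0, 0]
  [0, 2, 0, 0]
  [0, 0, 2, 0]
  [0, 0, 0, 2]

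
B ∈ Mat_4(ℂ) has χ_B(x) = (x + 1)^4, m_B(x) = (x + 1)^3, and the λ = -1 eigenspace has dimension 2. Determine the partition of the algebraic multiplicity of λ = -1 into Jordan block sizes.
Block sizes for λ = -1: [3, 1]

Step 1 — from the characteristic polynomial, algebraic multiplicity of λ = -1 is 4. From dim ker(B − (-1)·I) = 2, there are exactly 2 Jordan blocks for λ = -1.
Step 2 — from the minimal polynomial, the factor (x + 1)^3 tells us the largest block for λ = -1 has size 3.
Step 3 — with total size 4, 2 blocks, and largest block 3, the block sizes (in nonincreasing order) are [3, 1].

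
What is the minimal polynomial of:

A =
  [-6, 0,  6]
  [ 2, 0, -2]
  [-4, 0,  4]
x^2 + 2*x

The characteristic polynomial is χ_A(x) = x^2*(x + 2), so the eigenvalues are known. The minimal polynomial is
  m_A(x) = Π_λ (x − λ)^{k_λ}
where k_λ is the size of the *largest* Jordan block for λ (equivalently, the smallest k with (A − λI)^k v = 0 for every generalised eigenvector v of λ).

  λ = -2: largest Jordan block has size 1, contributing (x + 2)
  λ = 0: largest Jordan block has size 1, contributing (x − 0)

So m_A(x) = x*(x + 2) = x^2 + 2*x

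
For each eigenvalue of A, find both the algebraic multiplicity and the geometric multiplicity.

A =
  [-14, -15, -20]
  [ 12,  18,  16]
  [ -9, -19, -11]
λ = -4: alg = 2, geom = 1; λ = 1: alg = 1, geom = 1

Step 1 — factor the characteristic polynomial to read off the algebraic multiplicities:
  χ_A(x) = (x - 1)*(x + 4)^2

Step 2 — compute geometric multiplicities via the rank-nullity identity g(λ) = n − rank(A − λI):
  rank(A − (-4)·I) = 2, so dim ker(A − (-4)·I) = n − 2 = 1
  rank(A − (1)·I) = 2, so dim ker(A − (1)·I) = n − 2 = 1

Summary:
  λ = -4: algebraic multiplicity = 2, geometric multiplicity = 1
  λ = 1: algebraic multiplicity = 1, geometric multiplicity = 1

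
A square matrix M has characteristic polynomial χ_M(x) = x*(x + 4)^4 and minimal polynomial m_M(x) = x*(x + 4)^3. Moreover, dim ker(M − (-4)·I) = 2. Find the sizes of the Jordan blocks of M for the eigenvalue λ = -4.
Block sizes for λ = -4: [3, 1]

Step 1 — from the characteristic polynomial, algebraic multiplicity of λ = -4 is 4. From dim ker(M − (-4)·I) = 2, there are exactly 2 Jordan blocks for λ = -4.
Step 2 — from the minimal polynomial, the factor (x + 4)^3 tells us the largest block for λ = -4 has size 3.
Step 3 — with total size 4, 2 blocks, and largest block 3, the block sizes (in nonincreasing order) are [3, 1].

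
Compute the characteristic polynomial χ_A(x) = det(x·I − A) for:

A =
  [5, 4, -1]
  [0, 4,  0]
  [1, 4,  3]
x^3 - 12*x^2 + 48*x - 64

Expanding det(x·I − A) (e.g. by cofactor expansion or by noting that A is similar to its Jordan form J, which has the same characteristic polynomial as A) gives
  χ_A(x) = x^3 - 12*x^2 + 48*x - 64
which factors as (x - 4)^3. The eigenvalues (with algebraic multiplicities) are λ = 4 with multiplicity 3.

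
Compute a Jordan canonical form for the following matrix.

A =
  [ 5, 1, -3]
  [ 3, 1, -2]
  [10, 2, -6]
J_3(0)

The characteristic polynomial is
  det(x·I − A) = x^3

Eigenvalues and multiplicities (the geometric multiplicity of λ is n − rank(A − λI), which equals the number of Jordan blocks for λ):
  λ = 0: algebraic multiplicity = 3, geometric multiplicity = 1

Determining the block sizes for each eigenvalue:
  λ = 0: one block (gm = 1), so the single block has size am = 3 → block sizes [3]

Assembling the blocks gives a Jordan form
J =
  [0, 1, 0]
  [0, 0, 1]
  [0, 0, 0]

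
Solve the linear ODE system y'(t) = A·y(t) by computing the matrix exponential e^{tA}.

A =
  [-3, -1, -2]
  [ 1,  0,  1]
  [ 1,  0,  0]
e^{tA} =
  [t^2*exp(-t)/2 - 2*t*exp(-t) + exp(-t), t^2*exp(-t)/2 - t*exp(-t), t^2*exp(-t)/2 - 2*t*exp(-t)]
  [t*exp(-t), t*exp(-t) + exp(-t), t*exp(-t)]
  [-t^2*exp(-t)/2 + t*exp(-t), -t^2*exp(-t)/2, -t^2*exp(-t)/2 + t*exp(-t) + exp(-t)]

Strategy: write A = P · J · P⁻¹ where J is a Jordan canonical form, so e^{tA} = P · e^{tJ} · P⁻¹, and e^{tJ} can be computed block-by-block.

A has Jordan form
J =
  [-1,  1,  0]
  [ 0, -1,  1]
  [ 0,  0, -1]
(up to reordering of blocks).

Per-block formulas:
  For a 3×3 Jordan block J_3(-1): exp(t · J_3(-1)) = e^(-1t)·(I + t·N + (t^2/2)·N^2), where N is the 3×3 nilpotent shift.

After assembling e^{tJ} and conjugating by P, we get:

e^{tA} =
  [t^2*exp(-t)/2 - 2*t*exp(-t) + exp(-t), t^2*exp(-t)/2 - t*exp(-t), t^2*exp(-t)/2 - 2*t*exp(-t)]
  [t*exp(-t), t*exp(-t) + exp(-t), t*exp(-t)]
  [-t^2*exp(-t)/2 + t*exp(-t), -t^2*exp(-t)/2, -t^2*exp(-t)/2 + t*exp(-t) + exp(-t)]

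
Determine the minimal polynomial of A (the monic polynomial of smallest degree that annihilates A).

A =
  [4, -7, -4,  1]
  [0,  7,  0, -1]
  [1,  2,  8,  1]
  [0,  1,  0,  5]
x^2 - 12*x + 36

The characteristic polynomial is χ_A(x) = (x - 6)^4, so the eigenvalues are known. The minimal polynomial is
  m_A(x) = Π_λ (x − λ)^{k_λ}
where k_λ is the size of the *largest* Jordan block for λ (equivalently, the smallest k with (A − λI)^k v = 0 for every generalised eigenvector v of λ).

  λ = 6: largest Jordan block has size 2, contributing (x − 6)^2

So m_A(x) = (x - 6)^2 = x^2 - 12*x + 36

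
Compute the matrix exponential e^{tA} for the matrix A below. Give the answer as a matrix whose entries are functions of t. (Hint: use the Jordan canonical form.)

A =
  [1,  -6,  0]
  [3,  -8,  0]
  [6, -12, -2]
e^{tA} =
  [2*exp(-2*t) - exp(-5*t), -2*exp(-2*t) + 2*exp(-5*t), 0]
  [exp(-2*t) - exp(-5*t), -exp(-2*t) + 2*exp(-5*t), 0]
  [2*exp(-2*t) - 2*exp(-5*t), -4*exp(-2*t) + 4*exp(-5*t), exp(-2*t)]

Strategy: write A = P · J · P⁻¹ where J is a Jordan canonical form, so e^{tA} = P · e^{tJ} · P⁻¹, and e^{tJ} can be computed block-by-block.

A has Jordan form
J =
  [-5,  0,  0]
  [ 0, -2,  0]
  [ 0,  0, -2]
(up to reordering of blocks).

Per-block formulas:
  For a 1×1 block at λ = -2: exp(t · [-2]) = [e^(-2t)].
  For a 1×1 block at λ = -5: exp(t · [-5]) = [e^(-5t)].

After assembling e^{tJ} and conjugating by P, we get:

e^{tA} =
  [2*exp(-2*t) - exp(-5*t), -2*exp(-2*t) + 2*exp(-5*t), 0]
  [exp(-2*t) - exp(-5*t), -exp(-2*t) + 2*exp(-5*t), 0]
  [2*exp(-2*t) - 2*exp(-5*t), -4*exp(-2*t) + 4*exp(-5*t), exp(-2*t)]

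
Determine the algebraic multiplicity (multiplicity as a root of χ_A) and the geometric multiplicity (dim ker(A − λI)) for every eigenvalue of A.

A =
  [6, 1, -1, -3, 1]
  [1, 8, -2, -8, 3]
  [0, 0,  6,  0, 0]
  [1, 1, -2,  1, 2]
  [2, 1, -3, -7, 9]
λ = 6: alg = 5, geom = 2

Step 1 — factor the characteristic polynomial to read off the algebraic multiplicities:
  χ_A(x) = (x - 6)^5

Step 2 — compute geometric multiplicities via the rank-nullity identity g(λ) = n − rank(A − λI):
  rank(A − (6)·I) = 3, so dim ker(A − (6)·I) = n − 3 = 2

Summary:
  λ = 6: algebraic multiplicity = 5, geometric multiplicity = 2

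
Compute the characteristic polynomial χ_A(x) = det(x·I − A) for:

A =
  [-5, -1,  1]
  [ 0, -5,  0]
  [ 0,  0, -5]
x^3 + 15*x^2 + 75*x + 125

Expanding det(x·I − A) (e.g. by cofactor expansion or by noting that A is similar to its Jordan form J, which has the same characteristic polynomial as A) gives
  χ_A(x) = x^3 + 15*x^2 + 75*x + 125
which factors as (x + 5)^3. The eigenvalues (with algebraic multiplicities) are λ = -5 with multiplicity 3.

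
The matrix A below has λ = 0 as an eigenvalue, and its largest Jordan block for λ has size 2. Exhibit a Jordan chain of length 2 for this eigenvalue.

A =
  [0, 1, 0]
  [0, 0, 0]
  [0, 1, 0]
A Jordan chain for λ = 0 of length 2:
v_1 = (1, 0, 1)ᵀ
v_2 = (0, 1, 0)ᵀ

Let N = A − (0)·I. We want v_2 with N^2 v_2 = 0 but N^1 v_2 ≠ 0; then v_{j-1} := N · v_j for j = 2, …, 2.

Pick v_2 = (0, 1, 0)ᵀ.
Then v_1 = N · v_2 = (1, 0, 1)ᵀ.

Sanity check: (A − (0)·I) v_1 = (0, 0, 0)ᵀ = 0. ✓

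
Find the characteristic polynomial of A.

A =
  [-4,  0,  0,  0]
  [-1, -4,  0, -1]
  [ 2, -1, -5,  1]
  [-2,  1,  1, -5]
x^4 + 18*x^3 + 121*x^2 + 360*x + 400

Expanding det(x·I − A) (e.g. by cofactor expansion or by noting that A is similar to its Jordan form J, which has the same characteristic polynomial as A) gives
  χ_A(x) = x^4 + 18*x^3 + 121*x^2 + 360*x + 400
which factors as (x + 4)^2*(x + 5)^2. The eigenvalues (with algebraic multiplicities) are λ = -5 with multiplicity 2, λ = -4 with multiplicity 2.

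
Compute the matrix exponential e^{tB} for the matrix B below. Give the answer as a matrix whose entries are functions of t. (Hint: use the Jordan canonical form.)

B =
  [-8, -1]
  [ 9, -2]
e^{tB} =
  [-3*t*exp(-5*t) + exp(-5*t), -t*exp(-5*t)]
  [9*t*exp(-5*t), 3*t*exp(-5*t) + exp(-5*t)]

Strategy: write B = P · J · P⁻¹ where J is a Jordan canonical form, so e^{tB} = P · e^{tJ} · P⁻¹, and e^{tJ} can be computed block-by-block.

B has Jordan form
J =
  [-5,  1]
  [ 0, -5]
(up to reordering of blocks).

Per-block formulas:
  For a 2×2 Jordan block J_2(-5): exp(t · J_2(-5)) = e^(-5t)·(I + t·N), where N is the 2×2 nilpotent shift.

After assembling e^{tJ} and conjugating by P, we get:

e^{tB} =
  [-3*t*exp(-5*t) + exp(-5*t), -t*exp(-5*t)]
  [9*t*exp(-5*t), 3*t*exp(-5*t) + exp(-5*t)]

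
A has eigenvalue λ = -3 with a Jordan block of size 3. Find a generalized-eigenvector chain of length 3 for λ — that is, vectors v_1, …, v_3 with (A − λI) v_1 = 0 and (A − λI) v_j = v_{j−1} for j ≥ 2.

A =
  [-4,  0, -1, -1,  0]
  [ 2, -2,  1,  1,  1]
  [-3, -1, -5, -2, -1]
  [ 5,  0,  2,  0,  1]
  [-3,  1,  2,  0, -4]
A Jordan chain for λ = -3 of length 3:
v_1 = (-1, -1, 0, 1, 2)ᵀ
v_2 = (-1, 2, -3, 5, -3)ᵀ
v_3 = (1, 0, 0, 0, 0)ᵀ

Let N = A − (-3)·I. We want v_3 with N^3 v_3 = 0 but N^2 v_3 ≠ 0; then v_{j-1} := N · v_j for j = 3, …, 2.

Pick v_3 = (1, 0, 0, 0, 0)ᵀ.
Then v_2 = N · v_3 = (-1, 2, -3, 5, -3)ᵀ.
Then v_1 = N · v_2 = (-1, -1, 0, 1, 2)ᵀ.

Sanity check: (A − (-3)·I) v_1 = (0, 0, 0, 0, 0)ᵀ = 0. ✓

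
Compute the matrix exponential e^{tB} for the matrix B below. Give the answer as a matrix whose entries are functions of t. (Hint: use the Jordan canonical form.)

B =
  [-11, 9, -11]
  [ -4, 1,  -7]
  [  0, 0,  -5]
e^{tB} =
  [-6*t*exp(-5*t) + exp(-5*t), 9*t*exp(-5*t), 3*t^2*exp(-5*t)/2 - 11*t*exp(-5*t)]
  [-4*t*exp(-5*t), 6*t*exp(-5*t) + exp(-5*t), t^2*exp(-5*t) - 7*t*exp(-5*t)]
  [0, 0, exp(-5*t)]

Strategy: write B = P · J · P⁻¹ where J is a Jordan canonical form, so e^{tB} = P · e^{tJ} · P⁻¹, and e^{tJ} can be computed block-by-block.

B has Jordan form
J =
  [-5,  1,  0]
  [ 0, -5,  1]
  [ 0,  0, -5]
(up to reordering of blocks).

Per-block formulas:
  For a 3×3 Jordan block J_3(-5): exp(t · J_3(-5)) = e^(-5t)·(I + t·N + (t^2/2)·N^2), where N is the 3×3 nilpotent shift.

After assembling e^{tJ} and conjugating by P, we get:

e^{tB} =
  [-6*t*exp(-5*t) + exp(-5*t), 9*t*exp(-5*t), 3*t^2*exp(-5*t)/2 - 11*t*exp(-5*t)]
  [-4*t*exp(-5*t), 6*t*exp(-5*t) + exp(-5*t), t^2*exp(-5*t) - 7*t*exp(-5*t)]
  [0, 0, exp(-5*t)]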